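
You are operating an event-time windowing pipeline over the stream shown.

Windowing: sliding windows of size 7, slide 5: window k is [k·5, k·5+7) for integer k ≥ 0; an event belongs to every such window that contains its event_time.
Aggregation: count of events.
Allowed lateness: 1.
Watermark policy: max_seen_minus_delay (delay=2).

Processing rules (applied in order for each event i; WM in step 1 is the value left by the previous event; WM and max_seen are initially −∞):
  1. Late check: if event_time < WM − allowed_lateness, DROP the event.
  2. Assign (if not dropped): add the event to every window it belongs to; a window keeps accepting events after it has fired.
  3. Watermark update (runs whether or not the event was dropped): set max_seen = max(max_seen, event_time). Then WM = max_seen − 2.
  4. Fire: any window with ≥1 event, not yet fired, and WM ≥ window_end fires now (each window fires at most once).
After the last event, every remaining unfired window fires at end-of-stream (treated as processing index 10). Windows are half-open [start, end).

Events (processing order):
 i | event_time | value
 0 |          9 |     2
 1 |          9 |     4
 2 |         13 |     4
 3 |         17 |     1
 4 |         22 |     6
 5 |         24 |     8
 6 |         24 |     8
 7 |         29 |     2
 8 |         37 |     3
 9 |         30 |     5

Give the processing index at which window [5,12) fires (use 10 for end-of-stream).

3

i=0 t=9 v=2: → [5,12); WM=7
i=1 t=9 v=4: → [5,12); WM=7
i=2 t=13 v=4: → [10,17); WM=11
i=3 t=17 v=1: → [15,22); WM=15; [5,12) fires=2
i=4 t=22 v=6: → [20,27); WM=20; [10,17) fires=1
i=5 t=24 v=8: → [20,27); WM=22; [15,22) fires=1
i=6 t=24 v=8: → [20,27); WM=22
i=7 t=29 v=2: → [25,32); WM=27; [20,27) fires=3
i=8 t=37 v=3: → [35,42); WM=35; [25,32) fires=1
i=9 t=30 v=5: DROP (t<35-1); WM=35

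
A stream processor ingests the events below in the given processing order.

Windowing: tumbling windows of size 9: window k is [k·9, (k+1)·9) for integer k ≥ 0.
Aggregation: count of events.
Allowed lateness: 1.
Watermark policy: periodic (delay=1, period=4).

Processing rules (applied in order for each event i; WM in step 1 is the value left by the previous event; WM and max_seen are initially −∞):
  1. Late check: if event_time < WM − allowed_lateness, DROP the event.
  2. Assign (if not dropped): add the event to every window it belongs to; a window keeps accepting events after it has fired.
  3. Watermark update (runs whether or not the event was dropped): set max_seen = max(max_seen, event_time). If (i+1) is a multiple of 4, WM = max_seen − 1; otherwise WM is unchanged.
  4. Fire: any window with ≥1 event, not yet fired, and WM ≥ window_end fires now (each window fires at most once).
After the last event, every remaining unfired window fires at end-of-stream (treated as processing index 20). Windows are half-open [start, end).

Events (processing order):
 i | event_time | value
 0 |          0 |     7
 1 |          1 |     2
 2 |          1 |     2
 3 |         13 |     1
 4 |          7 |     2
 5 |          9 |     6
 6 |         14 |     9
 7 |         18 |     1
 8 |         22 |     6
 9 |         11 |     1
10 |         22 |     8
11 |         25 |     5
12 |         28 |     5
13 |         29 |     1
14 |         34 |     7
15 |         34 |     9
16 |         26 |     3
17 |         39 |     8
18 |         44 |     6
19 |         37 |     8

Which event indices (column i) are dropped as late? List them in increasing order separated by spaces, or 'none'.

i=0 t=0 v=7: → [0,9); WM=−∞
i=1 t=1 v=2: → [0,9); WM=−∞
i=2 t=1 v=2: → [0,9); WM=−∞
i=3 t=13 v=1: → [9,18); WM=12; [0,9) fires=3
i=4 t=7 v=2: DROP (t<12-1); WM=12
i=5 t=9 v=6: DROP (t<12-1); WM=12
i=6 t=14 v=9: → [9,18); WM=12
i=7 t=18 v=1: → [18,27); WM=17
i=8 t=22 v=6: → [18,27); WM=17
i=9 t=11 v=1: DROP (t<17-1); WM=17
i=10 t=22 v=8: → [18,27); WM=17
i=11 t=25 v=5: → [18,27); WM=24; [9,18) fires=2
i=12 t=28 v=5: → [27,36); WM=24
i=13 t=29 v=1: → [27,36); WM=24
i=14 t=34 v=7: → [27,36); WM=24
i=15 t=34 v=9: → [27,36); WM=33; [18,27) fires=4
i=16 t=26 v=3: DROP (t<33-1); WM=33
i=17 t=39 v=8: → [36,45); WM=33
i=18 t=44 v=6: → [36,45); WM=33
i=19 t=37 v=8: → [36,45); WM=43; [27,36) fires=4

4 5 9 16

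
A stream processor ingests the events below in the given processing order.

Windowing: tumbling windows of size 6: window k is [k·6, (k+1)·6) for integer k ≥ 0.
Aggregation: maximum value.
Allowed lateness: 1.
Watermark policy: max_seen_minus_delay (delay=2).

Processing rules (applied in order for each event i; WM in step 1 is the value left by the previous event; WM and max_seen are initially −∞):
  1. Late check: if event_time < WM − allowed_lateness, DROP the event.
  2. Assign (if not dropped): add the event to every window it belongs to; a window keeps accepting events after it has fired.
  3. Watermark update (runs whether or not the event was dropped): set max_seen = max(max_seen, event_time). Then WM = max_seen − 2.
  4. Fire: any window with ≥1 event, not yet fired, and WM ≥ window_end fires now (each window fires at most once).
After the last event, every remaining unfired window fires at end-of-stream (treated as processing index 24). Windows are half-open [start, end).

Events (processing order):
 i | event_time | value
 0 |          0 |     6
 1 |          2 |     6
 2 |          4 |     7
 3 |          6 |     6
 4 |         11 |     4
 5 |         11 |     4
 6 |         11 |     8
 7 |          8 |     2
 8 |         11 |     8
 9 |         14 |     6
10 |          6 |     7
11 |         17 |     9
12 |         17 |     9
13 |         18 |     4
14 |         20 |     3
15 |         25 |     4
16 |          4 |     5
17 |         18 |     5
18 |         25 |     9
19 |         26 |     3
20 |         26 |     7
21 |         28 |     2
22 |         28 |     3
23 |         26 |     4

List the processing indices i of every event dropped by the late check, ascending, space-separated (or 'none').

10 16 17

i=0 t=0 v=6: → [0,6); WM=-2
i=1 t=2 v=6: → [0,6); WM=0
i=2 t=4 v=7: → [0,6); WM=2
i=3 t=6 v=6: → [6,12); WM=4
i=4 t=11 v=4: → [6,12); WM=9; [0,6) fires=7
i=5 t=11 v=4: → [6,12); WM=9
i=6 t=11 v=8: → [6,12); WM=9
i=7 t=8 v=2: → [6,12); WM=9
i=8 t=11 v=8: → [6,12); WM=9
i=9 t=14 v=6: → [12,18); WM=12; [6,12) fires=8
i=10 t=6 v=7: DROP (t<12-1); WM=12
i=11 t=17 v=9: → [12,18); WM=15
i=12 t=17 v=9: → [12,18); WM=15
i=13 t=18 v=4: → [18,24); WM=16
i=14 t=20 v=3: → [18,24); WM=18; [12,18) fires=9
i=15 t=25 v=4: → [24,30); WM=23
i=16 t=4 v=5: DROP (t<23-1); WM=23
i=17 t=18 v=5: DROP (t<23-1); WM=23
i=18 t=25 v=9: → [24,30); WM=23
i=19 t=26 v=3: → [24,30); WM=24; [18,24) fires=4
i=20 t=26 v=7: → [24,30); WM=24
i=21 t=28 v=2: → [24,30); WM=26
i=22 t=28 v=3: → [24,30); WM=26
i=23 t=26 v=4: → [24,30); WM=26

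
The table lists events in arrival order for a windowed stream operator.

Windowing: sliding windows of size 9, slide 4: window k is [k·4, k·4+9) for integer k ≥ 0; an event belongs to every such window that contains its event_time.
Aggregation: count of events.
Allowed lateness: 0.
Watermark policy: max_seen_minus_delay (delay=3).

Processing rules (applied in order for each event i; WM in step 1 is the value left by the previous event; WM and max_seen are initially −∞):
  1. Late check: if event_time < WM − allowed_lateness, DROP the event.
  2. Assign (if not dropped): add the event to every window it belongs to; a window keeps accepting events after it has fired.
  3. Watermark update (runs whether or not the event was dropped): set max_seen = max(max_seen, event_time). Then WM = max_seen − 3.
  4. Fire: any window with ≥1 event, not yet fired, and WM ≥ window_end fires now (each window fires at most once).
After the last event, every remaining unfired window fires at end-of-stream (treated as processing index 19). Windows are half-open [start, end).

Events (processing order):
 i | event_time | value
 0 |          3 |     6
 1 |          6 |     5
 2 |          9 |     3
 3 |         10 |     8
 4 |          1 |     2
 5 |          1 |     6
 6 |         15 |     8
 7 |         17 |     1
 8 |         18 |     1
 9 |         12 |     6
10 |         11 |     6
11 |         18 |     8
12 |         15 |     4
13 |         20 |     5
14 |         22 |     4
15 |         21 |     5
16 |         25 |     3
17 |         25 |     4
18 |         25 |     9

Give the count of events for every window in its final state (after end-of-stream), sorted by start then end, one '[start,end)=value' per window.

[0,9)=2 [4,13)=3 [8,17)=4 [12,21)=6 [16,25)=6 [20,29)=6 [24,33)=3

i=0 t=3 v=6: → [0,9); WM=0
i=1 t=6 v=5: → [4,13),[0,9); WM=3
i=2 t=9 v=3: → [8,17),[4,13); WM=6
i=3 t=10 v=8: → [8,17),[4,13); WM=7
i=4 t=1 v=2: DROP (t<7-0); WM=7
i=5 t=1 v=6: DROP (t<7-0); WM=7
i=6 t=15 v=8: → [12,21),[8,17); WM=12; [0,9) fires=2
i=7 t=17 v=1: → [16,25),[12,21); WM=14; [4,13) fires=3
i=8 t=18 v=1: → [16,25),[12,21); WM=15
i=9 t=12 v=6: DROP (t<15-0); WM=15
i=10 t=11 v=6: DROP (t<15-0); WM=15
i=11 t=18 v=8: → [16,25),[12,21); WM=15
i=12 t=15 v=4: → [12,21),[8,17); WM=15
i=13 t=20 v=5: → [20,29),[16,25),[12,21); WM=17; [8,17) fires=4
i=14 t=22 v=4: → [20,29),[16,25); WM=19
i=15 t=21 v=5: → [20,29),[16,25); WM=19
i=16 t=25 v=3: → [24,33),[20,29); WM=22; [12,21) fires=6
i=17 t=25 v=4: → [24,33),[20,29); WM=22
i=18 t=25 v=9: → [24,33),[20,29); WM=22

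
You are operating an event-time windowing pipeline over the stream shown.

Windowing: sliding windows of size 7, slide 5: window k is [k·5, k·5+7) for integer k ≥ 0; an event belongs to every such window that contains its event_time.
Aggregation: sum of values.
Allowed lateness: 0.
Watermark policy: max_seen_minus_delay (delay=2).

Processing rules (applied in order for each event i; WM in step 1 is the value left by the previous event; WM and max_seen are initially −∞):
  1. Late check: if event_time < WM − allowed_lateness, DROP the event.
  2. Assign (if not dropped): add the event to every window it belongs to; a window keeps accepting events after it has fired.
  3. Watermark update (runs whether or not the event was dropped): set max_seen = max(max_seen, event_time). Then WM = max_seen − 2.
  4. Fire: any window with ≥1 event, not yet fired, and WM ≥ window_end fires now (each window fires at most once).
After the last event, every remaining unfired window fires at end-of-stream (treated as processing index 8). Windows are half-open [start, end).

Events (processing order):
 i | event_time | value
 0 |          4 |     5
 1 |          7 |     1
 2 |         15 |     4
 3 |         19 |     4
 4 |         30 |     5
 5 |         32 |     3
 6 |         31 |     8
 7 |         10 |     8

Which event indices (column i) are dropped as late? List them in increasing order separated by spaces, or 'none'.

i=0 t=4 v=5: → [0,7); WM=2
i=1 t=7 v=1: → [5,12); WM=5
i=2 t=15 v=4: → [15,22),[10,17); WM=13; [0,7) fires=5 [5,12) fires=1
i=3 t=19 v=4: → [15,22); WM=17; [10,17) fires=4
i=4 t=30 v=5: → [30,37),[25,32); WM=28; [15,22) fires=8
i=5 t=32 v=3: → [30,37); WM=30
i=6 t=31 v=8: → [30,37),[25,32); WM=30
i=7 t=10 v=8: DROP (t<30-0); WM=30

7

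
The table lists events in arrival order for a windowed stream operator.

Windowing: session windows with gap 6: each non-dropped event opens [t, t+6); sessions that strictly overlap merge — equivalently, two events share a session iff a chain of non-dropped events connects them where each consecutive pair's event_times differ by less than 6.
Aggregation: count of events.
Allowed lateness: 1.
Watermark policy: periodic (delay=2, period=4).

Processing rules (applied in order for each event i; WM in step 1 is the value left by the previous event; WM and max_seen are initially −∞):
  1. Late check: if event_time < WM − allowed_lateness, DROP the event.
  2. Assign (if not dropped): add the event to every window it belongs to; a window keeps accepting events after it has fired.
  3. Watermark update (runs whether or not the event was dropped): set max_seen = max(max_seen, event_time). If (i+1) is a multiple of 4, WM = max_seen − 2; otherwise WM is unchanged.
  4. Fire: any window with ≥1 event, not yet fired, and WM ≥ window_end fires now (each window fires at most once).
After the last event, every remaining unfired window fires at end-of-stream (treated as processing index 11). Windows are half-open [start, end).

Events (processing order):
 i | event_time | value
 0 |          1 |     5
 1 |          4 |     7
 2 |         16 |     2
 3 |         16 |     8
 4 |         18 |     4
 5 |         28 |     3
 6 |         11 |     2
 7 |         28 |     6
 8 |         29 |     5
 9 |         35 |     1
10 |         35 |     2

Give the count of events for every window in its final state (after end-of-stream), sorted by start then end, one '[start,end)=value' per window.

[1,10)=2 [16,24)=3 [28,35)=3 [35,41)=2

i=0 t=1 v=5: → [1,7); WM=−∞
i=1 t=4 v=7: → [1,10); WM=−∞
i=2 t=16 v=2: → [16,22); WM=−∞
i=3 t=16 v=8: → [16,22); WM=14
i=4 t=18 v=4: → [16,24); WM=14
i=5 t=28 v=3: → [28,34); WM=14
i=6 t=11 v=2: DROP (t<14-1); WM=14
i=7 t=28 v=6: → [28,34); WM=26
i=8 t=29 v=5: → [28,35); WM=26
i=9 t=35 v=1: → [35,41); WM=26
i=10 t=35 v=2: → [35,41); WM=26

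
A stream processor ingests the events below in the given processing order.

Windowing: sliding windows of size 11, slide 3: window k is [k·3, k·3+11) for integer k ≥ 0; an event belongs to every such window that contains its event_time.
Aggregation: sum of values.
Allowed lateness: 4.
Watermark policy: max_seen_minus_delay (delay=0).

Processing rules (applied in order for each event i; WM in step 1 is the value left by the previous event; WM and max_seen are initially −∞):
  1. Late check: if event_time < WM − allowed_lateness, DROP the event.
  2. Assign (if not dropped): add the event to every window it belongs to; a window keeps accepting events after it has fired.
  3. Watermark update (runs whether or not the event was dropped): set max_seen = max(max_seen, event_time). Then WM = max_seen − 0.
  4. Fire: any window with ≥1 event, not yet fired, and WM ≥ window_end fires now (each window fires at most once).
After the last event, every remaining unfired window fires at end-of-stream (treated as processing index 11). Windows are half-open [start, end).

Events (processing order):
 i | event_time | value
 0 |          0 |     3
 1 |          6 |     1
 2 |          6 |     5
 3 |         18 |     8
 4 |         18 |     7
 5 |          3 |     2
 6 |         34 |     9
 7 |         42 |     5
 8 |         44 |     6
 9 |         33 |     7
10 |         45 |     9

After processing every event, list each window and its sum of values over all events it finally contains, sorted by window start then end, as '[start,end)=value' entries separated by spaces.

i=0 t=0 v=3: → [0,11); WM=0
i=1 t=6 v=1: → [6,17),[3,14),[0,11); WM=6
i=2 t=6 v=5: → [6,17),[3,14),[0,11); WM=6
i=3 t=18 v=8: → [18,29),[15,26),[12,23),[9,20); WM=18; [0,11) fires=9 [3,14) fires=6 [6,17) fires=6
i=4 t=18 v=7: → [18,29),[15,26),[12,23),[9,20); WM=18
i=5 t=3 v=2: DROP (t<18-4); WM=18
i=6 t=34 v=9: → [33,44),[30,41),[27,38),[24,35); WM=34; [9,20) fires=15 [12,23) fires=15 [15,26) fires=15 [18,29) fires=15
i=7 t=42 v=5: → [42,53),[39,50),[36,47),[33,44); WM=42; [24,35) fires=9 [27,38) fires=9 [30,41) fires=9
i=8 t=44 v=6: → [42,53),[39,50),[36,47); WM=44; [33,44) fires=14
i=9 t=33 v=7: DROP (t<44-4); WM=44
i=10 t=45 v=9: → [45,56),[42,53),[39,50),[36,47); WM=45

[0,11)=9 [3,14)=6 [6,17)=6 [9,20)=15 [12,23)=15 [15,26)=15 [18,29)=15 [24,35)=9 [27,38)=9 [30,41)=9 [33,44)=14 [36,47)=20 [39,50)=20 [42,53)=20 [45,56)=9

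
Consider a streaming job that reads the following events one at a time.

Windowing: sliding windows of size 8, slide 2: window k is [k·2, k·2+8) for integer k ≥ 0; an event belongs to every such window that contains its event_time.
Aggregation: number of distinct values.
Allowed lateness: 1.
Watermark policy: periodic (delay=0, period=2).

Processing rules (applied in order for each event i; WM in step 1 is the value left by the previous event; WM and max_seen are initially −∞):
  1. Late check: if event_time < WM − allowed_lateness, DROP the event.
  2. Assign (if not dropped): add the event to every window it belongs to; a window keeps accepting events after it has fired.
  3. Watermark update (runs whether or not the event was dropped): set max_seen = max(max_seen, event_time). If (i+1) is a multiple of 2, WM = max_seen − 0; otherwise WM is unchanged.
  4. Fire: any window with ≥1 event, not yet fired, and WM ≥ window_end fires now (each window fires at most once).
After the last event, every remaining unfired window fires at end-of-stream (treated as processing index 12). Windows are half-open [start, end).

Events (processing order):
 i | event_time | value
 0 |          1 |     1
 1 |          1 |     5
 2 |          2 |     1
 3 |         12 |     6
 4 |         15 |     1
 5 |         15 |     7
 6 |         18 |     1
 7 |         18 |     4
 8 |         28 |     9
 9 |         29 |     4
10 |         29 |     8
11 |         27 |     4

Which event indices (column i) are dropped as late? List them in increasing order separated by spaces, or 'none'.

11

i=0 t=1 v=1: → [0,8); WM=−∞
i=1 t=1 v=5: → [0,8); WM=1
i=2 t=2 v=1: → [2,10),[0,8); WM=1
i=3 t=12 v=6: → [12,20),[10,18),[8,16),[6,14); WM=12; [0,8) fires=2 [2,10) fires=1
i=4 t=15 v=1: → [14,22),[12,20),[10,18),[8,16); WM=12
i=5 t=15 v=7: → [14,22),[12,20),[10,18),[8,16); WM=15; [6,14) fires=1
i=6 t=18 v=1: → [18,26),[16,24),[14,22),[12,20); WM=15
i=7 t=18 v=4: → [18,26),[16,24),[14,22),[12,20); WM=18; [8,16) fires=3 [10,18) fires=3
i=8 t=28 v=9: → [28,36),[26,34),[24,32),[22,30); WM=18
i=9 t=29 v=4: → [28,36),[26,34),[24,32),[22,30); WM=29; [12,20) fires=4 [14,22) fires=3 [16,24) fires=2 [18,26) fires=2
i=10 t=29 v=8: → [28,36),[26,34),[24,32),[22,30); WM=29
i=11 t=27 v=4: DROP (t<29-1); WM=29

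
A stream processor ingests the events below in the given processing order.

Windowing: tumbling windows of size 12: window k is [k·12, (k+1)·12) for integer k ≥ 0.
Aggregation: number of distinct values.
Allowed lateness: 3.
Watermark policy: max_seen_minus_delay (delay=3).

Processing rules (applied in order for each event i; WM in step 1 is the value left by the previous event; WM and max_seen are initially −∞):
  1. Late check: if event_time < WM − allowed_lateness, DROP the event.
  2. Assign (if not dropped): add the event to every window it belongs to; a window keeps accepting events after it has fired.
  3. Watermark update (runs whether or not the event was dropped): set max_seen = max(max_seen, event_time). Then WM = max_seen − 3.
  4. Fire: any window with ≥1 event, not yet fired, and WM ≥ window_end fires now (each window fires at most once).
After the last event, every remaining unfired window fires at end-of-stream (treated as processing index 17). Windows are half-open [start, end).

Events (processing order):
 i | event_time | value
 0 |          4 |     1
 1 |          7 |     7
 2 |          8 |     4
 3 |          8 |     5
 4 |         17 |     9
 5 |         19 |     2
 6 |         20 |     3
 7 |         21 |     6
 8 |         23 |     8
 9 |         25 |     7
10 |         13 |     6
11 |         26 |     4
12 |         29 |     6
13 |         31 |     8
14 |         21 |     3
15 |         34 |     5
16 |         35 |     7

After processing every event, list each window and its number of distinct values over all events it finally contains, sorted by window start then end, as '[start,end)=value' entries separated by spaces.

[0,12)=4 [12,24)=5 [24,36)=5

i=0 t=4 v=1: → [0,12); WM=1
i=1 t=7 v=7: → [0,12); WM=4
i=2 t=8 v=4: → [0,12); WM=5
i=3 t=8 v=5: → [0,12); WM=5
i=4 t=17 v=9: → [12,24); WM=14; [0,12) fires=4
i=5 t=19 v=2: → [12,24); WM=16
i=6 t=20 v=3: → [12,24); WM=17
i=7 t=21 v=6: → [12,24); WM=18
i=8 t=23 v=8: → [12,24); WM=20
i=9 t=25 v=7: → [24,36); WM=22
i=10 t=13 v=6: DROP (t<22-3); WM=22
i=11 t=26 v=4: → [24,36); WM=23
i=12 t=29 v=6: → [24,36); WM=26; [12,24) fires=5
i=13 t=31 v=8: → [24,36); WM=28
i=14 t=21 v=3: DROP (t<28-3); WM=28
i=15 t=34 v=5: → [24,36); WM=31
i=16 t=35 v=7: → [24,36); WM=32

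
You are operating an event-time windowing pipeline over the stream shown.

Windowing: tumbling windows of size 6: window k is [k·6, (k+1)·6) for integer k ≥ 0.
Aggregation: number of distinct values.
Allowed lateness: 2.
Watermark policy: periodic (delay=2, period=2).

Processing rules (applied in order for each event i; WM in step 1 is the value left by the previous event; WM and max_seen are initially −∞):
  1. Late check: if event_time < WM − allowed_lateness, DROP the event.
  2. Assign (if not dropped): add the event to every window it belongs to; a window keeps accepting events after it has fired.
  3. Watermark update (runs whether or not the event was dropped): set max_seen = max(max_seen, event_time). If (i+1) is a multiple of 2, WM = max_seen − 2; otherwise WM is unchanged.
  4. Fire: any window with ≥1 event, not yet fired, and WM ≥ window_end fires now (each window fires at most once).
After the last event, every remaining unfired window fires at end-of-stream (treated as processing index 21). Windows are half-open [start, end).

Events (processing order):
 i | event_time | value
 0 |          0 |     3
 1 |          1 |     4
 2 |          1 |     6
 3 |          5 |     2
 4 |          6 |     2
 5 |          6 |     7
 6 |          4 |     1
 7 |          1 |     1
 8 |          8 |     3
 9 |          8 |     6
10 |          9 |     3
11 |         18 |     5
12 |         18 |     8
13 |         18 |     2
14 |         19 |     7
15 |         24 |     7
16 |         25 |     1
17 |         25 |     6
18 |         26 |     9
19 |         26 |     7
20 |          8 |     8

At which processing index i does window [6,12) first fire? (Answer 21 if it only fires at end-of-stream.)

i=0 t=0 v=3: → [0,6); WM=−∞
i=1 t=1 v=4: → [0,6); WM=-1
i=2 t=1 v=6: → [0,6); WM=-1
i=3 t=5 v=2: → [0,6); WM=3
i=4 t=6 v=2: → [6,12); WM=3
i=5 t=6 v=7: → [6,12); WM=4
i=6 t=4 v=1: → [0,6); WM=4
i=7 t=1 v=1: DROP (t<4-2); WM=4
i=8 t=8 v=3: → [6,12); WM=4
i=9 t=8 v=6: → [6,12); WM=6; [0,6) fires=5
i=10 t=9 v=3: → [6,12); WM=6
i=11 t=18 v=5: → [18,24); WM=16; [6,12) fires=4
i=12 t=18 v=8: → [18,24); WM=16
i=13 t=18 v=2: → [18,24); WM=16
i=14 t=19 v=7: → [18,24); WM=16
i=15 t=24 v=7: → [24,30); WM=22
i=16 t=25 v=1: → [24,30); WM=22
i=17 t=25 v=6: → [24,30); WM=23
i=18 t=26 v=9: → [24,30); WM=23
i=19 t=26 v=7: → [24,30); WM=24; [18,24) fires=4
i=20 t=8 v=8: DROP (t<24-2); WM=24

11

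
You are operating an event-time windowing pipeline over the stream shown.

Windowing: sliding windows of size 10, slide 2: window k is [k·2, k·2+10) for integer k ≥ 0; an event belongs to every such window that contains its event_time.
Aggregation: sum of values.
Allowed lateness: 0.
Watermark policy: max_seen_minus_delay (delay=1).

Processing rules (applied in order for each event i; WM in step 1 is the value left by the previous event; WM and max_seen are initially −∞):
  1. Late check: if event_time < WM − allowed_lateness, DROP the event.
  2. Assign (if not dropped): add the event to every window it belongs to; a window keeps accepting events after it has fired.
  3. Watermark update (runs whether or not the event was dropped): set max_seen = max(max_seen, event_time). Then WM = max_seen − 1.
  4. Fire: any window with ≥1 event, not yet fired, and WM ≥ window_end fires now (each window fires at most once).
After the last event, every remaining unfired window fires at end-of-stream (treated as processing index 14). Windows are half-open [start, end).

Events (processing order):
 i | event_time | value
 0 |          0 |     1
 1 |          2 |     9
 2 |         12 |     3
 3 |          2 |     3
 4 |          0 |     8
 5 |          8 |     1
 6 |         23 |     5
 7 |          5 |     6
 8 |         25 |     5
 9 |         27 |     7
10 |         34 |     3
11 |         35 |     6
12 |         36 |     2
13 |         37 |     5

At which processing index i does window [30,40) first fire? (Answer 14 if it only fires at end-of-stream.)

i=0 t=0 v=1: → [0,10); WM=-1
i=1 t=2 v=9: → [2,12),[0,10); WM=1
i=2 t=12 v=3: → [12,22),[10,20),[8,18),[6,16),[4,14); WM=11; [0,10) fires=10
i=3 t=2 v=3: DROP (t<11-0); WM=11
i=4 t=0 v=8: DROP (t<11-0); WM=11
i=5 t=8 v=1: DROP (t<11-0); WM=11
i=6 t=23 v=5: → [22,32),[20,30),[18,28),[16,26),[14,24); WM=22; [2,12) fires=9 [4,14) fires=3 [6,16) fires=3 [8,18) fires=3 [10,20) fires=3 [12,22) fires=3
i=7 t=5 v=6: DROP (t<22-0); WM=22
i=8 t=25 v=5: → [24,34),[22,32),[20,30),[18,28),[16,26); WM=24; [14,24) fires=5
i=9 t=27 v=7: → [26,36),[24,34),[22,32),[20,30),[18,28); WM=26; [16,26) fires=10
i=10 t=34 v=3: → [34,44),[32,42),[30,40),[28,38),[26,36); WM=33; [18,28) fires=17 [20,30) fires=17 [22,32) fires=17
i=11 t=35 v=6: → [34,44),[32,42),[30,40),[28,38),[26,36); WM=34; [24,34) fires=12
i=12 t=36 v=2: → [36,46),[34,44),[32,42),[30,40),[28,38); WM=35
i=13 t=37 v=5: → [36,46),[34,44),[32,42),[30,40),[28,38); WM=36; [26,36) fires=16

14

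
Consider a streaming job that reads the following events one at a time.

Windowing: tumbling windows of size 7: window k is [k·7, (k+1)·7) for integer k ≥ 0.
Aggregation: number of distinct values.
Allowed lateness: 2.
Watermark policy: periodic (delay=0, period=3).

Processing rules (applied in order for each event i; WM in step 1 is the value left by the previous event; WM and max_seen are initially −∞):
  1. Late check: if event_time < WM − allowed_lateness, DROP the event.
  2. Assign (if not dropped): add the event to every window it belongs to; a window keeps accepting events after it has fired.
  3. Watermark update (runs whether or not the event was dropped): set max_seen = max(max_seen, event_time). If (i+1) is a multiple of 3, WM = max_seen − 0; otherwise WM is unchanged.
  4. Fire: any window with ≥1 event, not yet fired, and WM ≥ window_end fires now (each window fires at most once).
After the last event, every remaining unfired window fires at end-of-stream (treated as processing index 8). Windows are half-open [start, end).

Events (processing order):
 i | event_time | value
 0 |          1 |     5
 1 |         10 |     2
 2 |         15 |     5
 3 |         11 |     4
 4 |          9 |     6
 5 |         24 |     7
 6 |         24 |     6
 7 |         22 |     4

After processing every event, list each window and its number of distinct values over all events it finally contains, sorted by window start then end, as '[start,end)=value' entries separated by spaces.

[0,7)=1 [7,14)=1 [14,21)=1 [21,28)=3

i=0 t=1 v=5: → [0,7); WM=−∞
i=1 t=10 v=2: → [7,14); WM=−∞
i=2 t=15 v=5: → [14,21); WM=15; [0,7) fires=1 [7,14) fires=1
i=3 t=11 v=4: DROP (t<15-2); WM=15
i=4 t=9 v=6: DROP (t<15-2); WM=15
i=5 t=24 v=7: → [21,28); WM=24; [14,21) fires=1
i=6 t=24 v=6: → [21,28); WM=24
i=7 t=22 v=4: → [21,28); WM=24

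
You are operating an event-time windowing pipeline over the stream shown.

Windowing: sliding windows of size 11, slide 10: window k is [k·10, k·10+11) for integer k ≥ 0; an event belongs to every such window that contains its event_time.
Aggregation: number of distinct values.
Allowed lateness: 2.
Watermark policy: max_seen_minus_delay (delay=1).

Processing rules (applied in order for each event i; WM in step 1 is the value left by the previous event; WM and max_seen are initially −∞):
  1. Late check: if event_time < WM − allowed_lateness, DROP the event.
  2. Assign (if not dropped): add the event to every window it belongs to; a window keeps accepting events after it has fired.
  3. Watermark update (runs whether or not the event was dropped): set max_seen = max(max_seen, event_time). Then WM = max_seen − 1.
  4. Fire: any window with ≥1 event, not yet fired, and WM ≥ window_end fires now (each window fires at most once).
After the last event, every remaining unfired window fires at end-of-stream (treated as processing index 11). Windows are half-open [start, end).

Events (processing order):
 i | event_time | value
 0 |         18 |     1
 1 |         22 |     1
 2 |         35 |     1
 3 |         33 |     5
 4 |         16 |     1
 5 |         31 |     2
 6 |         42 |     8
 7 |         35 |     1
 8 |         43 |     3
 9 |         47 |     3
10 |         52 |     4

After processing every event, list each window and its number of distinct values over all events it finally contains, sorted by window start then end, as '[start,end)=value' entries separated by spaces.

[10,21)=1 [20,31)=1 [30,41)=2 [40,51)=2 [50,61)=1

i=0 t=18 v=1: → [10,21); WM=17
i=1 t=22 v=1: → [20,31); WM=21; [10,21) fires=1
i=2 t=35 v=1: → [30,41); WM=34; [20,31) fires=1
i=3 t=33 v=5: → [30,41); WM=34
i=4 t=16 v=1: DROP (t<34-2); WM=34
i=5 t=31 v=2: DROP (t<34-2); WM=34
i=6 t=42 v=8: → [40,51); WM=41; [30,41) fires=2
i=7 t=35 v=1: DROP (t<41-2); WM=41
i=8 t=43 v=3: → [40,51); WM=42
i=9 t=47 v=3: → [40,51); WM=46
i=10 t=52 v=4: → [50,61); WM=51; [40,51) fires=2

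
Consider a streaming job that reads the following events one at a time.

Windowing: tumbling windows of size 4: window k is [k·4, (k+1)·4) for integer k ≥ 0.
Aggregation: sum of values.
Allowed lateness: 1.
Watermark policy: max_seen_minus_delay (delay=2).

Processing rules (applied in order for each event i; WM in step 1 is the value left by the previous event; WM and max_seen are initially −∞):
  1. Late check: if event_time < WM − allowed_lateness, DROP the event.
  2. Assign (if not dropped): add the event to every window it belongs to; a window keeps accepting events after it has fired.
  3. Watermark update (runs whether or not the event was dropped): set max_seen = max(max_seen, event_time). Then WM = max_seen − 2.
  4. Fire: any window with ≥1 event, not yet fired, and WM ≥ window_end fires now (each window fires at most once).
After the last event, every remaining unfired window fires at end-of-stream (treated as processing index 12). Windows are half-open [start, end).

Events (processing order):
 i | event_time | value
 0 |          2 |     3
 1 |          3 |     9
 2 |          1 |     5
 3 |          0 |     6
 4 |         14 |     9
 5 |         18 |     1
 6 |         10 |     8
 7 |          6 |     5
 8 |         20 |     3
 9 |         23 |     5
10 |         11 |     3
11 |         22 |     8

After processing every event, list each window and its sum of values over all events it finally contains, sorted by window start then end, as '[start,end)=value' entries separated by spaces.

[0,4)=23 [12,16)=9 [16,20)=1 [20,24)=16

i=0 t=2 v=3: → [0,4); WM=0
i=1 t=3 v=9: → [0,4); WM=1
i=2 t=1 v=5: → [0,4); WM=1
i=3 t=0 v=6: → [0,4); WM=1
i=4 t=14 v=9: → [12,16); WM=12; [0,4) fires=23
i=5 t=18 v=1: → [16,20); WM=16; [12,16) fires=9
i=6 t=10 v=8: DROP (t<16-1); WM=16
i=7 t=6 v=5: DROP (t<16-1); WM=16
i=8 t=20 v=3: → [20,24); WM=18
i=9 t=23 v=5: → [20,24); WM=21; [16,20) fires=1
i=10 t=11 v=3: DROP (t<21-1); WM=21
i=11 t=22 v=8: → [20,24); WM=21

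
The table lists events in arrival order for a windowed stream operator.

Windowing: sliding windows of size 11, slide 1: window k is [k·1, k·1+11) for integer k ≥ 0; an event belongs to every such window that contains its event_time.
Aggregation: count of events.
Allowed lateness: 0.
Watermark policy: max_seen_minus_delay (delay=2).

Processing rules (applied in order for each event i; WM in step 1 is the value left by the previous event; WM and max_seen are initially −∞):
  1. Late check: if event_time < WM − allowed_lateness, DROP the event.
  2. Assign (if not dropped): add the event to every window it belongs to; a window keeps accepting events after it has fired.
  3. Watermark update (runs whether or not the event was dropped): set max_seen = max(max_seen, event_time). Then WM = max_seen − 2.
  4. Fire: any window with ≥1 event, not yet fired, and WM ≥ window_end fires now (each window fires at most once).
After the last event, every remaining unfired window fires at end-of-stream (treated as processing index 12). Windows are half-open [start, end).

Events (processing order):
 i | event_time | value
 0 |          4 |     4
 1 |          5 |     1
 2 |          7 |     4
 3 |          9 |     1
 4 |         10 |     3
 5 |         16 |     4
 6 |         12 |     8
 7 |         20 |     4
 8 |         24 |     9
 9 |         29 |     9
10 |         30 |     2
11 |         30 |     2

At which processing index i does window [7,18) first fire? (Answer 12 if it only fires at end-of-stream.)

7

i=0 t=4 v=4: → [4,15),[3,14),[2,13),[1,12),[0,11); WM=2
i=1 t=5 v=1: → [5,16),[4,15),[3,14),[2,13),[1,12),[0,11); WM=3
i=2 t=7 v=4: → [7,18),[6,17),[5,16),[4,15),[3,14),[2,13),[1,12),[0,11); WM=5
i=3 t=9 v=1: → [9,20),[8,19),[7,18),[6,17),[5,16),[4,15),[3,14),[2,13),[1,12),[0,11); WM=7
i=4 t=10 v=3: → [10,21),[9,20),[8,19),[7,18),[6,17),[5,16),[4,15),[3,14),[2,13),[1,12),[0,11); WM=8
i=5 t=16 v=4: → [16,27),[15,26),[14,25),[13,24),[12,23),[11,22),[10,21),[9,20),[8,19),[7,18),[6,17); WM=14; [0,11) fires=5 [1,12) fires=5 [2,13) fires=5 [3,14) fires=5
i=6 t=12 v=8: DROP (t<14-0); WM=14
i=7 t=20 v=4: → [20,31),[19,30),[18,29),[17,28),[16,27),[15,26),[14,25),[13,24),[12,23),[11,22),[10,21); WM=18; [4,15) fires=5 [5,16) fires=4 [6,17) fires=4 [7,18) fires=4
i=8 t=24 v=9: → [24,35),[23,34),[22,33),[21,32),[20,31),[19,30),[18,29),[17,28),[16,27),[15,26),[14,25); WM=22; [8,19) fires=3 [9,20) fires=3 [10,21) fires=3 [11,22) fires=2
i=9 t=29 v=9: → [29,40),[28,39),[27,38),[26,37),[25,36),[24,35),[23,34),[22,33),[21,32),[20,31),[19,30); WM=27; [12,23) fires=2 [13,24) fires=2 [14,25) fires=3 [15,26) fires=3 [16,27) fires=3
i=10 t=30 v=2: → [30,41),[29,40),[28,39),[27,38),[26,37),[25,36),[24,35),[23,34),[22,33),[21,32),[20,31); WM=28; [17,28) fires=2
i=11 t=30 v=2: → [30,41),[29,40),[28,39),[27,38),[26,37),[25,36),[24,35),[23,34),[22,33),[21,32),[20,31); WM=28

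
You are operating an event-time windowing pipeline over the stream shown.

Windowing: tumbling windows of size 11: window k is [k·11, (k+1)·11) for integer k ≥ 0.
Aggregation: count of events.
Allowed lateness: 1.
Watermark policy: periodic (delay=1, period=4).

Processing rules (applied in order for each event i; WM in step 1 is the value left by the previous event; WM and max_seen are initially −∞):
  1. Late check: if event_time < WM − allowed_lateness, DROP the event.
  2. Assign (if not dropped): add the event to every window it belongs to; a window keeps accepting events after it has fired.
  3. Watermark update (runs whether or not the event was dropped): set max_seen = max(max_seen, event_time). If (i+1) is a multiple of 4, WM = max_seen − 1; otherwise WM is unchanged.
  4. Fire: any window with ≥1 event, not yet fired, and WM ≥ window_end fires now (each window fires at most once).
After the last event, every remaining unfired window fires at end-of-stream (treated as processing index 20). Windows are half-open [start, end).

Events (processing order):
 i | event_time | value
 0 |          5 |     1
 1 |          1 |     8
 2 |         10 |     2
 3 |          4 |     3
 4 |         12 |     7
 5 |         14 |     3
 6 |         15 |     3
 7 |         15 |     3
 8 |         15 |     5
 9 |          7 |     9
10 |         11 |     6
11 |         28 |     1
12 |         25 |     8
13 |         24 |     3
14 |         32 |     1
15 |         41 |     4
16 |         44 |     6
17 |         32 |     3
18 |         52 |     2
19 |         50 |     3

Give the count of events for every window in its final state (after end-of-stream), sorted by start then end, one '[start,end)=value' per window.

[0,11)=4 [11,22)=5 [22,33)=2 [33,44)=1 [44,55)=3

i=0 t=5 v=1: → [0,11); WM=−∞
i=1 t=1 v=8: → [0,11); WM=−∞
i=2 t=10 v=2: → [0,11); WM=−∞
i=3 t=4 v=3: → [0,11); WM=9
i=4 t=12 v=7: → [11,22); WM=9
i=5 t=14 v=3: → [11,22); WM=9
i=6 t=15 v=3: → [11,22); WM=9
i=7 t=15 v=3: → [11,22); WM=14; [0,11) fires=4
i=8 t=15 v=5: → [11,22); WM=14
i=9 t=7 v=9: DROP (t<14-1); WM=14
i=10 t=11 v=6: DROP (t<14-1); WM=14
i=11 t=28 v=1: → [22,33); WM=27; [11,22) fires=5
i=12 t=25 v=8: DROP (t<27-1); WM=27
i=13 t=24 v=3: DROP (t<27-1); WM=27
i=14 t=32 v=1: → [22,33); WM=27
i=15 t=41 v=4: → [33,44); WM=40; [22,33) fires=2
i=16 t=44 v=6: → [44,55); WM=40
i=17 t=32 v=3: DROP (t<40-1); WM=40
i=18 t=52 v=2: → [44,55); WM=40
i=19 t=50 v=3: → [44,55); WM=51; [33,44) fires=1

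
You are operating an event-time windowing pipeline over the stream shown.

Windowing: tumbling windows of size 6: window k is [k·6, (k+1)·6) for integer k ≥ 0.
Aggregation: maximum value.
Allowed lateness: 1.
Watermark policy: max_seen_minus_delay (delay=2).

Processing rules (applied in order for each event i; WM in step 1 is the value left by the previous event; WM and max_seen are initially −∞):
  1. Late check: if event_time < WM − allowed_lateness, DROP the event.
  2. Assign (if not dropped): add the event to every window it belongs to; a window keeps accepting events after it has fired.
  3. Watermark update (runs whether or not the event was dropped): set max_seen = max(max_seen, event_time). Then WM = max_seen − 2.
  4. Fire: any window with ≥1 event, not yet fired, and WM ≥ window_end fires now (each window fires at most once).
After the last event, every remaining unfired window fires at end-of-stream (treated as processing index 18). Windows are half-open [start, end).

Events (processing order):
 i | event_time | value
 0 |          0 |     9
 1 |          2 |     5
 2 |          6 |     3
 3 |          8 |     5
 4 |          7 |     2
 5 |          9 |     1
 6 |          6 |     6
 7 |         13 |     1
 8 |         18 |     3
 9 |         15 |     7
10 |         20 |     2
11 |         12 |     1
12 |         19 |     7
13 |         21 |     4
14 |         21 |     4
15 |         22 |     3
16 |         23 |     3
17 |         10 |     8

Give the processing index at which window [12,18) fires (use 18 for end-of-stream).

i=0 t=0 v=9: → [0,6); WM=-2
i=1 t=2 v=5: → [0,6); WM=0
i=2 t=6 v=3: → [6,12); WM=4
i=3 t=8 v=5: → [6,12); WM=6; [0,6) fires=9
i=4 t=7 v=2: → [6,12); WM=6
i=5 t=9 v=1: → [6,12); WM=7
i=6 t=6 v=6: → [6,12); WM=7
i=7 t=13 v=1: → [12,18); WM=11
i=8 t=18 v=3: → [18,24); WM=16; [6,12) fires=6
i=9 t=15 v=7: → [12,18); WM=16
i=10 t=20 v=2: → [18,24); WM=18; [12,18) fires=7
i=11 t=12 v=1: DROP (t<18-1); WM=18
i=12 t=19 v=7: → [18,24); WM=18
i=13 t=21 v=4: → [18,24); WM=19
i=14 t=21 v=4: → [18,24); WM=19
i=15 t=22 v=3: → [18,24); WM=20
i=16 t=23 v=3: → [18,24); WM=21
i=17 t=10 v=8: DROP (t<21-1); WM=21

10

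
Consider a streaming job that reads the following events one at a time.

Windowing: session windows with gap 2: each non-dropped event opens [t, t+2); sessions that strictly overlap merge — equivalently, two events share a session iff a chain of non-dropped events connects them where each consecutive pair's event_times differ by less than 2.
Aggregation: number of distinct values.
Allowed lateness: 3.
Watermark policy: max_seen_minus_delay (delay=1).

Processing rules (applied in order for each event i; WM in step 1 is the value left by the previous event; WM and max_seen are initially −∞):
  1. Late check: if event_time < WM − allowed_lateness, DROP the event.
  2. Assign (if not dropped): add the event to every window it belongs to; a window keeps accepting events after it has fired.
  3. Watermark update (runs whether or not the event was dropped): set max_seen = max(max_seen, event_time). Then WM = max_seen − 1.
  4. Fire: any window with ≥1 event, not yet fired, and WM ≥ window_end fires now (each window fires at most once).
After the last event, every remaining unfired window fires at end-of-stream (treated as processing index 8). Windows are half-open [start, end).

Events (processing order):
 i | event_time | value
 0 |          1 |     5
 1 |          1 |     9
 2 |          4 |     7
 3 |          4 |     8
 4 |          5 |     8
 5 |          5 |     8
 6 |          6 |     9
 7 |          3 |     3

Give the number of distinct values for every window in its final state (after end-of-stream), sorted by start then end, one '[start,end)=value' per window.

i=0 t=1 v=5: → [1,3); WM=0
i=1 t=1 v=9: → [1,3); WM=0
i=2 t=4 v=7: → [4,6); WM=3
i=3 t=4 v=8: → [4,6); WM=3
i=4 t=5 v=8: → [4,7); WM=4
i=5 t=5 v=8: → [4,7); WM=4
i=6 t=6 v=9: → [4,8); WM=5
i=7 t=3 v=3: → [3,8); WM=5

[1,3)=2 [3,8)=4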